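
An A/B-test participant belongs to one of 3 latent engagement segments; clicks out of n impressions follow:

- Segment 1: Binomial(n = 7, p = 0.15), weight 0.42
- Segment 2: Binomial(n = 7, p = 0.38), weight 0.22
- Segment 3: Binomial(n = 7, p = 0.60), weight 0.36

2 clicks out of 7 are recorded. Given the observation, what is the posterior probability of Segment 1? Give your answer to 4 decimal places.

P(component k | x) = π_k·f_k(x) / marginal(x), where marginal(x) = Σ_j π_j·f_j(x).
Evaluate each component's likelihood at the observed value:
  L_1 = 0.209651
  L_2 = 0.277808
  L_3 = 0.0774144
Unnormalised posteriors:
  π_1·L_1 = 0.42 × 0.209651 = 0.0880533
  π_2·L_2 = 0.22 × 0.277808 = 0.0611178
  π_3·L_3 = 0.36 × 0.0774144 = 0.0278692
Marginal: 0.0880533 + 0.0611178 + 0.0278692 = 0.17704
Responsibility of Segment 1: 0.0880533 / 0.17704 ≈ 0.4974

0.4974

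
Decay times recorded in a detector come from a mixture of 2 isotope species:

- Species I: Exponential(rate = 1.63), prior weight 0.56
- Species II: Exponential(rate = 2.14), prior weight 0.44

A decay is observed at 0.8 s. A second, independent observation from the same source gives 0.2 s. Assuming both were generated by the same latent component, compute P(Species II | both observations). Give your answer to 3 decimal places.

0.449

By Bayes' theorem, P(k | x) = π_k f_k(x) / Σ_j π_j f_j(x).
Since both observations come from the same component, the likelihood for component k is f_k(x₁)·f_k(x₂).
  L_I = [0.442453] × [1.17654] = 0.520565
  L_II = [0.386279] × [1.39488] = 0.538812
Multiply by the mixture weights:
  π_I·L_I = 0.56 × 0.520565 = 0.291517
  π_II·L_II = 0.44 × 0.538812 = 0.237077
Marginal: 0.291517 + 0.237077 = 0.528594
So the posterior for Species II is 0.237077 / 0.528594 ≈ 0.449.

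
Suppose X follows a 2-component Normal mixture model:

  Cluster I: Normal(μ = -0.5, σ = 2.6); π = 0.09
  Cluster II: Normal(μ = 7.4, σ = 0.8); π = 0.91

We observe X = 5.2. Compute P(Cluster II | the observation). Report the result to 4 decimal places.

The responsibility of component k is π_k f_k(x) divided by Σ_j π_j f_j(x).
Evaluate each component's likelihood at the observed value:
  p_I = 0.0138765
  p_II = 0.011367
Prior × likelihood for each component:
  π_I·p_I = 0.09 × 0.0138765 = 0.00124889
  π_II·p_II = 0.91 × 0.011367 = 0.0103439
Normaliser: 0.00124889 + 0.0103439 = 0.0115928
Responsibility of Cluster II: 0.0103439 / 0.0115928 ≈ 0.8923

0.8923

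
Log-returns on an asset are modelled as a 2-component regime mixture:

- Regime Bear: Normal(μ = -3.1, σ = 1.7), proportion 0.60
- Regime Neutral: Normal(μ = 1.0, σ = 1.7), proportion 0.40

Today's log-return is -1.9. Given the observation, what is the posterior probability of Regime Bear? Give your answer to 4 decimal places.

P(component k | x) = w_k·f_k(x) / marginal(x), where marginal(x) = Σ_j w_j·f_j(x).
Component likelihoods at x = -1.9:
  f_Bear = 0.182921
  f_Neutral = 0.0547716
Weight by the priors:
  w_Bear·f_Bear = 0.60 × 0.182921 = 0.109753
  w_Neutral·f_Neutral = 0.40 × 0.0547716 = 0.0219086
Sum: 0.109753 + 0.0219086 = 0.131661
Responsibility of Regime Bear: 0.109753 / 0.131661 ≈ 0.8336

0.8336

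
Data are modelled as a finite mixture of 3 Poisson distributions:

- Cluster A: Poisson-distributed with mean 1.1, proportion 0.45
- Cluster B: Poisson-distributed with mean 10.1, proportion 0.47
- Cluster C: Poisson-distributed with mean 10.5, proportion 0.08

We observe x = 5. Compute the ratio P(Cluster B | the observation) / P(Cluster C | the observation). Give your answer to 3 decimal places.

7.217

Only the two components matter; the odds are (P(Z=i) f_i(x)) / (P(Z=j) f_j(x)).
Component likelihoods at x = 5:
  L_A = e^(−1.1)·1.1^5/5! = 0.00446744
  L_B = e^(−10.1)·10.1^5/5! = 0.0359792
  L_C = e^(−10.5)·10.5^5/5! = 0.0292869
Odds = (0.47/0.08) × (0.0359792/0.0292869) = 5.875 × 1.22851 ≈ 7.217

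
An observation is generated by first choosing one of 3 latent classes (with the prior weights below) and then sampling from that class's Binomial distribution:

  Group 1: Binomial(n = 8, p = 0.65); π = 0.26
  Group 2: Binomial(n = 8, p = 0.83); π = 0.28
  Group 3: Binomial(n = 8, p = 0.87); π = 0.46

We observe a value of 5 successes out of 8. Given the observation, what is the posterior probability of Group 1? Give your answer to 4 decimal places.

Apply Bayes' rule: the posterior for each component is proportional to its prior times its likelihood at x.
Binomial probabilities:
  L_1 = 0.278586
  L_2 = 0.108374
  L_3 = 0.0613217
Unnormalised posteriors:
  P(Z=1)·L_1 = 0.26 × 0.278586 = 0.0724323
  P(Z=2)·L_2 = 0.28 × 0.108374 = 0.0303447
  P(Z=3)·L_3 = 0.46 × 0.0613217 = 0.028208
Marginal: 0.0724323 + 0.0303447 + 0.028208 = 0.130985
P(Group 1 | 5 successes out of 8) = 0.0724323 / 0.130985 ≈ 0.5530

0.5530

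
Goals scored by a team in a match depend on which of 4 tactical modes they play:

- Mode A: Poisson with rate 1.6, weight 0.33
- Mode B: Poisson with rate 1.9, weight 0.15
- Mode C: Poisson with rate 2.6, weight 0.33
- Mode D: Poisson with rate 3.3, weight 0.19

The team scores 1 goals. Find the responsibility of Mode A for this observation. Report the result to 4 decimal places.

0.4515

Apply Bayes' rule: the posterior for each component is proportional to its prior times its likelihood at x.
Evaluate each component's likelihood at the observed value:
  f_A = 0.323034
  f_B = 0.28418
  f_C = 0.193111
  f_D = 0.121714
Multiply by the mixture weights:
  w_A·f_A = 0.33 × 0.323034 = 0.106601
  w_B·f_B = 0.15 × 0.28418 = 0.0426271
  w_C·f_C = 0.33 × 0.193111 = 0.0637267
  w_D·f_D = 0.19 × 0.121714 = 0.0231257
Denominator: 0.106601 + 0.0426271 + 0.0637267 + 0.0231257 = 0.236081
P(Mode A | the observation) ≈ 0.4515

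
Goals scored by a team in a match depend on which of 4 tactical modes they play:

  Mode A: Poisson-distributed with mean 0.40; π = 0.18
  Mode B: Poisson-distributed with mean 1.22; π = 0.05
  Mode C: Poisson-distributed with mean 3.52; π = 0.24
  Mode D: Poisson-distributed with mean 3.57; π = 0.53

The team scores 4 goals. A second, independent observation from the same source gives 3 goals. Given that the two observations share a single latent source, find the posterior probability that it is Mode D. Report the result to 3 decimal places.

0.685

Posterior ∝ prior × likelihood, so P(k | x) ∝ P(Z=k) f_k(x); normalise over all components.
Since both observations come from the same component, the likelihood for component k is f_k(x₁)·f_k(x₂).
  L_A = [e^(−0.40)·0.40^4/4! = 0.000715008] × [0.00715008] = 5.11237e-06
  L_B = [e^(−1.22)·1.22^4/4! = 0.0272514] × [0.0893489] = 0.00243488
  L_C = [e^(−3.52)·3.52^4/4! = 0.18934] × [0.215159] = 0.0407383
  L_D = [e^(−3.57)·3.57^4/4! = 0.190559] × [0.213512] = 0.0406867
Prior × likelihood for each component:
  P(Z=A)·L_A = 0.18 × 5.11237e-06 = 9.20226e-07
  P(Z=B)·L_B = 0.05 × 0.00243488 = 0.000121744
  P(Z=C)·L_C = 0.24 × 0.0407383 = 0.00977719
  P(Z=D)·L_D = 0.53 × 0.0406867 = 0.0215639
Sum: 9.20226e-07 + 0.000121744 + 0.00977719 + 0.0215639 = 0.0314638
Responsibility of Mode D: 0.0215639 / 0.0314638 ≈ 0.685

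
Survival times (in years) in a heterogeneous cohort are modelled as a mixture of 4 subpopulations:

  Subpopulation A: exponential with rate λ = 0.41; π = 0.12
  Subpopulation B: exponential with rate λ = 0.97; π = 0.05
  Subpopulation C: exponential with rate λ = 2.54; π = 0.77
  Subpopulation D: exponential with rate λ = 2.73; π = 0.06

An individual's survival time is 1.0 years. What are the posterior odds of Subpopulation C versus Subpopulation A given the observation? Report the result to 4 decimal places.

Only the two components matter; the odds are (π_i f_i(x)) / (π_j f_j(x)).
Component likelihoods at x = 1.0 years:
  p_A = 0.41·e^(−0.41·1.0) = 0.41·e^(−0.4100) = 0.272097
  p_B = 0.97·e^(−0.97·1.0) = 0.97·e^(−0.9700) = 0.367711
  p_C = 2.54·e^(−2.54·1.0) = 2.54·e^(−2.5400) = 0.200321
  p_D = 2.73·e^(−2.73·1.0) = 2.73·e^(−2.7300) = 0.178049
Odds = (0.77/0.12) × (0.200321/0.272097) = 6.41667 × 0.736212 ≈ 4.7240

4.7240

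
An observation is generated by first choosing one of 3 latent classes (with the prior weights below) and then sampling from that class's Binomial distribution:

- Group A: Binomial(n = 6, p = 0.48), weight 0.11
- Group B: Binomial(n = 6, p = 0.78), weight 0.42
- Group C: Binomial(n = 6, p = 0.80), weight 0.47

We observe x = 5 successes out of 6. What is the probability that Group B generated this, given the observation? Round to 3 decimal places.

0.453

P(component k | x) = π_k·f_k(x) / marginal(x), where marginal(x) = Σ_j π_j·f_j(x).
Binomial probabilities:
  p_A = 0.0794988
  p_B = 0.381107
  p_C = 0.393216
Unnormalised posteriors:
  π_A·p_A = 0.11 × 0.0794988 = 0.00874487
  π_B·p_B = 0.42 × 0.381107 = 0.160065
  π_C·p_C = 0.47 × 0.393216 = 0.184812
Sum: 0.00874487 + 0.160065 + 0.184812 = 0.353621
P(Group B | 5 successes out of 6) ≈ 0.453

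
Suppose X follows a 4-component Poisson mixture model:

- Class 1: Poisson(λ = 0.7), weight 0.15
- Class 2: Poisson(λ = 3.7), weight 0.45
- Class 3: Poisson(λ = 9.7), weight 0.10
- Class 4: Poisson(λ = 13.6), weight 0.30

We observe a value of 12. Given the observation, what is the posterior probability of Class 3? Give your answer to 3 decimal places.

P(component k | x) = π_k·f_k(x) / marginal(x), where marginal(x) = Σ_j π_j·f_j(x).
Component likelihoods at x = 12:
  p_1 = e^(−0.7)·0.7^12/12! = 1.43494e-11
  p_2 = e^(−3.7)·3.7^12/12! = 0.000339777
  p_3 = e^(−9.7)·9.7^12/12! = 0.0887702
  p_4 = e^(−13.6)·13.6^12/12! = 0.103687
Unnormalised posteriors:
  π_1·p_1 = 0.15 × 1.43494e-11 = 2.15241e-12
  π_2·p_2 = 0.45 × 0.000339777 = 0.0001529
  π_3·p_3 = 0.10 × 0.0887702 = 0.00887702
  π_4·p_4 = 0.30 × 0.103687 = 0.0311061
Evidence: 2.15241e-12 + 0.0001529 + 0.00887702 + 0.0311061 = 0.0401361
P(Class 3 | data) ≈ 0.221

0.221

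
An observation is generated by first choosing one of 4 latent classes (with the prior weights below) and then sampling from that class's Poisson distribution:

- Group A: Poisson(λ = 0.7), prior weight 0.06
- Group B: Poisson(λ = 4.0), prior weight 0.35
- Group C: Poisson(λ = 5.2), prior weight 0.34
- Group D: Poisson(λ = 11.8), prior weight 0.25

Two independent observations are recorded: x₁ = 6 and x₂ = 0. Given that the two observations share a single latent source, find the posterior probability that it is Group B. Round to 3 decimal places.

P(component k | x) = P(Z=k)·f_k(x) / marginal(x), where marginal(x) = Σ_j P(Z=j)·f_j(x).
Since both observations come from the same component, the likelihood for component k is f_k(x₁)·f_k(x₂).
  L_A = [e^(−0.7)·0.7^6/6! = 8.11427e-05] × [0.496585] = 4.02943e-05
  L_B = [e^(−4.0)·4.0^6/6! = 0.104196] × [0.0183156] = 0.00190841
  L_C = [e^(−5.2)·5.2^6/6! = 0.15148] × [0.00551656] = 0.000835651
  L_D = [e^(−11.8)·11.8^6/6! = 0.0281374] × [7.50456e-06] = 2.11159e-07
Weight by the priors:
  P(Z=A)·L_A = 0.06 × 4.02943e-05 = 2.41766e-06
  P(Z=B)·L_B = 0.35 × 0.00190841 = 0.000667943
  P(Z=C)·L_C = 0.34 × 0.000835651 = 0.000284121
  P(Z=D)·L_D = 0.25 × 2.11159e-07 = 5.27898e-08
Sum: 2.41766e-06 + 0.000667943 + 0.000284121 + 5.27898e-08 = 0.000954535
So the posterior for Group B is 0.000667943 / 0.000954535 ≈ 0.700.

0.700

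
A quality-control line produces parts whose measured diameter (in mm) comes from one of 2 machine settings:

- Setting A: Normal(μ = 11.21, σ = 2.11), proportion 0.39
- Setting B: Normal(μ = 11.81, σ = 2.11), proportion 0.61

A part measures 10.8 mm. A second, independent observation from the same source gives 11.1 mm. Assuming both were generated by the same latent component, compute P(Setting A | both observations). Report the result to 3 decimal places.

0.426

P(component k | x) = π_k·f_k(x) / marginal(x), where marginal(x) = Σ_j π_j·f_j(x).
Since both observations come from the same component, the likelihood for component k is f_k(x₁)·f_k(x₂).
  L_A = [(1/(2.11·√(2π)))·exp(−(10.8−11.21)²/(2·2.11²)) = 0.189072·exp(-0.01888) = 0.185536] × [0.188815] = 0.0350321
  L_B = [(1/(2.11·√(2π)))·exp(−(10.8−11.81)²/(2·2.11²)) = 0.189072·exp(-0.11456) = 0.168606] × [0.178665] = 0.0301241
Prior × likelihood for each component:
  π_A·L_A = 0.39 × 0.0350321 = 0.0136625
  π_B·L_B = 0.61 × 0.0301241 = 0.0183757
Sum: 0.0136625 + 0.0183757 = 0.0320382
P(Setting A | data) = 0.0136625 / 0.0320382 ≈ 0.426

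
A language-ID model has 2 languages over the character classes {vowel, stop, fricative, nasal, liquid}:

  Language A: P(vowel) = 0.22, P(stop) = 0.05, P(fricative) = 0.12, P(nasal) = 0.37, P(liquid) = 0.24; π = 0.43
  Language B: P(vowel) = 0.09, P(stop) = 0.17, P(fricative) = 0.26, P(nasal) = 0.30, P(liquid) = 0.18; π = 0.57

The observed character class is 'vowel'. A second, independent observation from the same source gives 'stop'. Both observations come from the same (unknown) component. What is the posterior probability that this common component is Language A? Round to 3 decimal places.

Posterior ∝ prior × likelihood, so P(k | x) ∝ π_k f_k(x); normalise over all components.
Since both observations come from the same component, the likelihood for component k is f_k(x₁)·f_k(x₂).
  p_A = [0.22] × [0.05] = 0.011
  p_B = [0.09] × [0.17] = 0.0153
Multiply by the mixture weights:
  π_A·p_A = 0.43 × 0.011 = 0.00473
  π_B·p_B = 0.57 × 0.0153 = 0.008721
Normaliser: 0.00473 + 0.008721 = 0.013451
So the posterior for Language A is 0.00473 / 0.013451 ≈ 0.352.

0.352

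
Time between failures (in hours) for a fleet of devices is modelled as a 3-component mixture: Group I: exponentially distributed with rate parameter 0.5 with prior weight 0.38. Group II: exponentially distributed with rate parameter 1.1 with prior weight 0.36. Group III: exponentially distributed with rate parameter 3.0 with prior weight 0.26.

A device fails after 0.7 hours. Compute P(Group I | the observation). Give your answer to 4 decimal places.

0.3244

P(component k | x) = P(Z=k)·f_k(x) / marginal(x), where marginal(x) = Σ_j P(Z=j)·f_j(x).
Exponential densities:
  f_I = 0.5·e^(−0.5·0.7) = 0.5·e^(−0.3500) = 0.352344
  f_II = 1.1·e^(−1.1·0.7) = 1.1·e^(−0.7700) = 0.509314
  f_III = 3.0·e^(−3.0·0.7) = 3.0·e^(−2.1000) = 0.367369
Unnormalised posteriors:
  P(Z=I)·f_I = 0.38 × 0.352344 = 0.133891
  P(Z=II)·f_II = 0.36 × 0.509314 = 0.183353
  P(Z=III)·f_III = 0.26 × 0.367369 = 0.095516
Sum: 0.133891 + 0.183353 + 0.095516 = 0.41276
So the posterior for Group I is 0.133891 / 0.41276 ≈ 0.3244.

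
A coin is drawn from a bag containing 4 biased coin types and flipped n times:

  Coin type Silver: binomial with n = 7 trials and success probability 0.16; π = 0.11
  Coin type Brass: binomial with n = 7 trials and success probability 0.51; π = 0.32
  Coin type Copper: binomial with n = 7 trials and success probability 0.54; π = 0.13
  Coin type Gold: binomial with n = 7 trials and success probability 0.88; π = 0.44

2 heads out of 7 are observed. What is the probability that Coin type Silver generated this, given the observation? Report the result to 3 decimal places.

0.273

Posterior ∝ prior × likelihood, so P(k | x) ∝ P(Z=k) f_k(x); normalise over all components.
Binomial probabilities:
  f_Silver = C(7,2)·0.16^2·0.84^5 = 21·0.0256·0.418212 = 0.224831
  f_Brass = C(7,2)·0.51^2·0.49^5 = 21·0.2601·0.0282475 = 0.154291
  f_Copper = C(7,2)·0.54^2·0.46^5 = 21·0.2916·0.0205963 = 0.126123
  f_Gold = C(7,2)·0.88^2·0.12^5 = 21·0.7744·2.48832e-05 = 0.000404661
Weight by the priors:
  P(Z=Silver)·f_Silver = 0.11 × 0.224831 = 0.0247314
  P(Z=Brass)·f_Brass = 0.32 × 0.154291 = 0.0493731
  P(Z=Copper)·f_Copper = 0.13 × 0.126123 = 0.0163961
  P(Z=Gold)·f_Gold = 0.44 × 0.000404661 = 0.000178051
Marginal: 0.0247314 + 0.0493731 + 0.0163961 + 0.000178051 = 0.0906785
Responsibility of Coin type Silver: 0.0247314 / 0.0906785 ≈ 0.273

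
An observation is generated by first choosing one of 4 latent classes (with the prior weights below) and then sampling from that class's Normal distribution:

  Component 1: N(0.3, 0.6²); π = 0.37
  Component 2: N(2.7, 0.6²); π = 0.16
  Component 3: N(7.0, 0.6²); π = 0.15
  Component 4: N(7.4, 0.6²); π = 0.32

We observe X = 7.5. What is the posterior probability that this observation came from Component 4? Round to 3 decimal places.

Apply Bayes' rule: the posterior for each component is proportional to its prior times its likelihood at x.
Component likelihoods at x = 7.5:
  f_1 = (1/(0.6·√(2π)))·exp(−(7.5−0.3)²/(2·0.6²)) = 0.664904·exp(-72.00000) = 3.57731e-32
  f_2 = (1/(0.6·√(2π)))·exp(−(7.5−2.7)²/(2·0.6²)) = 0.664904·exp(-32.00000) = 8.42045e-15
  f_3 = (1/(0.6·√(2π)))·exp(−(7.5−7.0)²/(2·0.6²)) = 0.664904·exp(-0.34722) = 0.469853
  f_4 = (1/(0.6·√(2π)))·exp(−(7.5−7.4)²/(2·0.6²)) = 0.664904·exp(-0.01389) = 0.655733
Prior × likelihood for each component:
  w_1·f_1 = 0.37 × 3.57731e-32 = 1.3236e-32
  w_2·f_2 = 0.16 × 8.42045e-15 = 1.34727e-15
  w_3·f_3 = 0.15 × 0.469853 = 0.070478
  w_4·f_4 = 0.32 × 0.655733 = 0.209835
Marginal: 1.3236e-32 + 1.34727e-15 + 0.070478 + 0.209835 = 0.280312
P(Component 4 | x) ≈ 0.749

0.749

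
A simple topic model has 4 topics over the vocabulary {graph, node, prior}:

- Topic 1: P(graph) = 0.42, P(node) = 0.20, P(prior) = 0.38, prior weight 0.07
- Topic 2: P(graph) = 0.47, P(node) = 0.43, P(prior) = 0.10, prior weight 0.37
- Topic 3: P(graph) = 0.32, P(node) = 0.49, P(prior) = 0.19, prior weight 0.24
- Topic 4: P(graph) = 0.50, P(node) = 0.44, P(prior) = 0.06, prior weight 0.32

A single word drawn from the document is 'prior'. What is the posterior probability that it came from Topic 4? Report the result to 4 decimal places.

Apply Bayes' rule: the posterior for each component is proportional to its prior times its likelihood at x.
Categorical probabilities:
  L_1 = P(prior | comp) = 0.38
  L_2 = P(prior | comp) = 0.10
  L_3 = P(prior | comp) = 0.19
  L_4 = P(prior | comp) = 0.06
Multiply by the mixture weights:
  π_1·L_1 = 0.07 × 0.38 = 0.0266
  π_2·L_2 = 0.37 × 0.1 = 0.037
  π_3·L_3 = 0.24 × 0.19 = 0.0456
  π_4·L_4 = 0.32 × 0.06 = 0.0192
Marginal: 0.0266 + 0.037 + 0.0456 + 0.0192 = 0.1284
Responsibility of Topic 4: 0.0192 / 0.1284 ≈ 0.1495

0.1495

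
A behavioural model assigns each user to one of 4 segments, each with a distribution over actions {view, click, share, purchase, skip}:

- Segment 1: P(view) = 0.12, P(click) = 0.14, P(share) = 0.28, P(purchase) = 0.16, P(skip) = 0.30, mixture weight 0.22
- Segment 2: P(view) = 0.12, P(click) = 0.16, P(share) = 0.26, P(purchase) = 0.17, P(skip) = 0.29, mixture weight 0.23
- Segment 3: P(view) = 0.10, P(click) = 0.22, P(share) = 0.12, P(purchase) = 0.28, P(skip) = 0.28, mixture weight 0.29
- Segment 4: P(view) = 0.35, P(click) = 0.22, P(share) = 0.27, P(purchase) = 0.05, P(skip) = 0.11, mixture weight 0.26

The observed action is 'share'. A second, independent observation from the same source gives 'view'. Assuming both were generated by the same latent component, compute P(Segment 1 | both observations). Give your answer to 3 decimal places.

Posterior ∝ prior × likelihood, so P(k | x) ∝ P(Z=k) f_k(x); normalise over all components.
Since both observations come from the same component, the likelihood for component k is f_k(x₁)·f_k(x₂).
  p_1 = [0.28] × [0.12] = 0.0336
  p_2 = [0.26] × [0.12] = 0.0312
  p_3 = [0.12] × [0.1] = 0.012
  p_4 = [0.27] × [0.35] = 0.0945
Weight by the priors:
  P(Z=1)·p_1 = 0.22 × 0.0336 = 0.007392
  P(Z=2)·p_2 = 0.23 × 0.0312 = 0.007176
  P(Z=3)·p_3 = 0.29 × 0.012 = 0.00348
  P(Z=4)·p_4 = 0.26 × 0.0945 = 0.02457
Sum: 0.007392 + 0.007176 + 0.00348 + 0.02457 = 0.042618
Responsibility of Segment 1: 0.007392 / 0.042618 ≈ 0.173

0.173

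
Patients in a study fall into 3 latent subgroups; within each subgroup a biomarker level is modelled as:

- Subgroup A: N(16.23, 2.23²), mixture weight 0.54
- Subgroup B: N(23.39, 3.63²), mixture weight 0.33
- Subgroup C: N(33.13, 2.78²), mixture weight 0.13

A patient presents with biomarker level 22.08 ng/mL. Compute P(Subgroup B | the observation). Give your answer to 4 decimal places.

0.9164

Posterior ∝ prior × likelihood, so P(k | x) ∝ π_k f_k(x); normalise over all components.
Normal densities:
  p_A = (1/(2.23·√(2π)))·exp(−(22.08−16.23)²/(2·2.23²)) = 0.178898·exp(-3.44090) = 0.00573115
  p_B = (1/(3.63·√(2π)))·exp(−(22.08−23.39)²/(2·3.63²)) = 0.109901·exp(-0.06512) = 0.102973
  p_C = (1/(2.78·√(2π)))·exp(−(22.08−33.13)²/(2·2.78²)) = 0.143504·exp(-7.89960) = 5.32247e-05
Unnormalised posteriors:
  π_A·p_A = 0.54 × 0.00573115 = 0.00309482
  π_B·p_B = 0.33 × 0.102973 = 0.0339811
  π_C·p_C = 0.13 × 5.32247e-05 = 6.91922e-06
Marginal: 0.00309482 + 0.0339811 + 6.91922e-06 = 0.0370828
Responsibility of Subgroup B: 0.0339811 / 0.0370828 ≈ 0.9164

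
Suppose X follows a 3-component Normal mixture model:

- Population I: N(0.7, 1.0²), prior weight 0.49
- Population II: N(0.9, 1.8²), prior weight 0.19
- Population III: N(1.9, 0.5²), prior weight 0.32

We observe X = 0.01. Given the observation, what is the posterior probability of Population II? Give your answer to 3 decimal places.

The responsibility of component k is π_k f_k(x) divided by Σ_j π_j f_j(x).
Normal densities:
  f_I = (1/(1.0·√(2π)))·exp(−(0.01−0.7)²/(2·1.0²)) = 0.398942·exp(-0.23805) = 0.314432
  f_II = (1/(1.8·√(2π)))·exp(−(0.01−0.9)²/(2·1.8²)) = 0.221635·exp(-0.12224) = 0.196133
  f_III = (1/(0.5·√(2π)))·exp(−(0.01−1.9)²/(2·0.5²)) = 0.797885·exp(-7.14420) = 0.000629874
Weight by the priors:
  π_I·f_I = 0.49 × 0.314432 = 0.154072
  π_II·f_II = 0.19 × 0.196133 = 0.0372652
  π_III·f_III = 0.32 × 0.000629874 = 0.00020156
Evidence: 0.154072 + 0.0372652 + 0.00020156 = 0.191538
Responsibility of Population II: 0.0372652 / 0.191538 ≈ 0.195

0.195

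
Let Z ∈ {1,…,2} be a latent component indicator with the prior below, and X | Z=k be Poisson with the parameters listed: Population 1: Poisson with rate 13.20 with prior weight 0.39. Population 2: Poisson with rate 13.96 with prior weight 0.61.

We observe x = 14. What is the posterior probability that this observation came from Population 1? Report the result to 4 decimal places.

0.3844

By Bayes' theorem, P(k | x) = π_k f_k(x) / Σ_j π_j f_j(x).
Component likelihoods at x = 14:
  L_1 = e^(−13.20)·13.20^14/14! = 0.1035
  L_2 = e^(−13.96)·13.96^14/14! = 0.105983
Prior × likelihood for each component:
  π_1·L_1 = 0.39 × 0.1035 = 0.0403649
  π_2·L_2 = 0.61 × 0.105983 = 0.0646497
Sum: 0.0403649 + 0.0646497 = 0.105015
So the posterior for Population 1 is 0.0403649 / 0.105015 ≈ 0.3844.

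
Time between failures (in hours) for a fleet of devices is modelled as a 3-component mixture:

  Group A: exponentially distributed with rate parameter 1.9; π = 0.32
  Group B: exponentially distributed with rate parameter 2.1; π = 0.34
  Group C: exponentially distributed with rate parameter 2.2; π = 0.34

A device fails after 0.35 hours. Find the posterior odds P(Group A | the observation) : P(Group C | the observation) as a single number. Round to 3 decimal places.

The posterior odds equal the prior odds times the likelihood ratio: (π_i/π_j)·(f_i(x)/f_j(x)).
Exponential densities:
  f_A = 1.9·e^(−1.9·0.35) = 1.9·e^(−0.6650) = 0.97712
  f_B = 2.1·e^(−2.1·0.35) = 2.1·e^(−0.7350) = 1.00696
  f_C = 2.2·e^(−2.2·0.35) = 2.2·e^(−0.7700) = 1.01863
Posterior odds = (π_A·f_A) / (π_C·f_C) = (0.32·0.97712) / (0.34·1.01863) = 0.312678 / 0.346334 ≈ 0.903

0.903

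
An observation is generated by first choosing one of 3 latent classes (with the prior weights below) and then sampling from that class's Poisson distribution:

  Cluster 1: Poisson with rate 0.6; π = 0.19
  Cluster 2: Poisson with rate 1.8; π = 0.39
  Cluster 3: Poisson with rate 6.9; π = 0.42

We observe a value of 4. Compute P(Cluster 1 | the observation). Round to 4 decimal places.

P(component k | x) = π_k·f_k(x) / marginal(x), where marginal(x) = Σ_j π_j·f_j(x).
Component likelihoods at x = 4:
  p_1 = e^(−0.6)·0.6^4/4! = 0.00296358
  p_2 = e^(−1.8)·1.8^4/4! = 0.0723017
  p_3 = e^(−6.9)·6.9^4/4! = 0.0951816
Prior × likelihood for each component:
  π_1·p_1 = 0.19 × 0.00296358 = 0.000563081
  π_2·p_2 = 0.39 × 0.0723017 = 0.0281977
  π_3·p_3 = 0.42 × 0.0951816 = 0.0399763
Marginal: 0.000563081 + 0.0281977 + 0.0399763 = 0.068737
Responsibility of Cluster 1: 0.000563081 / 0.068737 ≈ 0.0082

0.0082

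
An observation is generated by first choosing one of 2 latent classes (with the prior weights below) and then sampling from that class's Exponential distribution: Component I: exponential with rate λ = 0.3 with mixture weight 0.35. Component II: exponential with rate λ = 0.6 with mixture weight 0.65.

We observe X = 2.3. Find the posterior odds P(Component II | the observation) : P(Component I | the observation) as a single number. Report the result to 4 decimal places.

1.8630

Only the two components matter; the odds are (π_i f_i(x)) / (π_j f_j(x)).
Component likelihoods at x = 2.3:
  p_I = 0.3·e^(−0.3·2.3) = 0.3·e^(−0.6900) = 0.150473
  p_II = 0.6·e^(−0.6·2.3) = 0.6·e^(−1.3800) = 0.150947
Odds = (0.65/0.35) × (0.150947/0.150473) = 1.85714 × 1.00315 ≈ 1.8630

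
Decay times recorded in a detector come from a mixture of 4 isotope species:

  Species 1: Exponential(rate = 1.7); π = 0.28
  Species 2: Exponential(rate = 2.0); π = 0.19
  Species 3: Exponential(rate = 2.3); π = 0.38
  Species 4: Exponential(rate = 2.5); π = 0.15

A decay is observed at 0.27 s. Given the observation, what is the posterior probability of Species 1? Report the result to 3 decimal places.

0.254

By Bayes' theorem, P(k | x) = w_k f_k(x) / Σ_j w_j f_j(x).
Evaluate each component's likelihood at the observed value:
  f_1 = 1.07426
  f_2 = 1.1655
  f_3 = 1.23604
  f_4 = 1.27289
Prior × likelihood for each component:
  w_1·f_1 = 0.28 × 1.07426 = 0.300792
  w_2·f_2 = 0.19 × 1.1655 = 0.221444
  w_3·f_3 = 0.38 × 1.23604 = 0.469694
  w_4·f_4 = 0.15 × 1.27289 = 0.190934
Marginal: 0.300792 + 0.221444 + 0.469694 + 0.190934 = 1.18286
So the posterior for Species 1 is 0.300792 / 1.18286 ≈ 0.254.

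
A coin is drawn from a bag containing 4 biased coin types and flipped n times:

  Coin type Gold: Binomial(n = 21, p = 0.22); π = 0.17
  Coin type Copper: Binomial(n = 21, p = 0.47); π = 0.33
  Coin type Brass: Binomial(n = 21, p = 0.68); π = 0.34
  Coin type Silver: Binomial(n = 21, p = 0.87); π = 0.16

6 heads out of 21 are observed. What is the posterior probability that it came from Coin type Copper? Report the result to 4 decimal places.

P(component k | x) = π_k·f_k(x) / marginal(x), where marginal(x) = Σ_j π_j·f_j(x).
Binomial probabilities:
  L_Gold = 0.14807
  L_Copper = 0.0427796
  L_Brass = 0.000202682
  L_Silver = 1.20442e-09
Weight by the priors:
  π_Gold·L_Gold = 0.17 × 0.14807 = 0.0251719
  π_Copper·L_Copper = 0.33 × 0.0427796 = 0.0141173
  π_Brass·L_Brass = 0.34 × 0.000202682 = 6.89118e-05
  π_Silver·L_Silver = 0.16 × 1.20442e-09 = 1.92707e-10
Denominator: 0.0251719 + 0.0141173 + 6.89118e-05 + 1.92707e-10 = 0.0393581
P(Coin type Copper | the observation) ≈ 0.3587

0.3587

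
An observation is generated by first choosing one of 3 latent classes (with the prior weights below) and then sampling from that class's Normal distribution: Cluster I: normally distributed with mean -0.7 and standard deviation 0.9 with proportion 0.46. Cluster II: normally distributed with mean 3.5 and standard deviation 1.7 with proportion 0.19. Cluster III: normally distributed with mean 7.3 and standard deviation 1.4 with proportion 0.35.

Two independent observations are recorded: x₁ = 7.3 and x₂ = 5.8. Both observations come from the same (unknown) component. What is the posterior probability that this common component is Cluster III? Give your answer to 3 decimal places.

0.979

The responsibility of component k is w_k f_k(x) divided by Σ_j w_j f_j(x).
Since both observations come from the same component, the likelihood for component k is f_k(x₁)·f_k(x₂).
  p_I = [3.08571e-18] × [2.09007e-12] = 6.44933e-30
  p_II = [0.0192964] × [0.0939689] = 0.00181326
  p_III = [0.284959] × [0.160511] = 0.0457391
Unnormalised posteriors:
  w_I·p_I = 0.46 × 6.44933e-30 = 2.96669e-30
  w_II·p_II = 0.19 × 0.00181326 = 0.00034452
  w_III·p_III = 0.35 × 0.0457391 = 0.0160087
Marginal: 2.96669e-30 + 0.00034452 + 0.0160087 = 0.0163532
P(Cluster III | x₁,x₂) ≈ 0.979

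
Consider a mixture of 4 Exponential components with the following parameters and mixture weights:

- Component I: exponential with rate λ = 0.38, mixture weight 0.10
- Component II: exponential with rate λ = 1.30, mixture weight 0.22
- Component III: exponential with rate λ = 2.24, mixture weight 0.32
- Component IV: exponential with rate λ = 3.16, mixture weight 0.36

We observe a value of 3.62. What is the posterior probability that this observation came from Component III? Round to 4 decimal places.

0.0174

P(component k | x) = w_k·f_k(x) / marginal(x), where marginal(x) = Σ_j w_j·f_j(x).
Exponential densities:
  p_I = 0.38·e^(−0.38·3.62) = 0.38·e^(−1.3756) = 0.0960214
  p_II = 1.30·e^(−1.30·3.62) = 1.30·e^(−4.7060) = 0.0117531
  p_III = 2.24·e^(−2.24·3.62) = 2.24·e^(−8.1088) = 0.000673971
  p_IV = 3.16·e^(−3.16·3.62) = 3.16·e^(−11.4392) = 3.40178e-05
Unnormalised posteriors:
  w_I·p_I = 0.10 × 0.0960214 = 0.00960214
  w_II·p_II = 0.22 × 0.0117531 = 0.00258569
  w_III·p_III = 0.32 × 0.000673971 = 0.000215671
  w_IV·p_IV = 0.36 × 3.40178e-05 = 1.22464e-05
Denominator: 0.00960214 + 0.00258569 + 0.000215671 + 1.22464e-05 = 0.0124157
P(Component III | x) ≈ 0.0174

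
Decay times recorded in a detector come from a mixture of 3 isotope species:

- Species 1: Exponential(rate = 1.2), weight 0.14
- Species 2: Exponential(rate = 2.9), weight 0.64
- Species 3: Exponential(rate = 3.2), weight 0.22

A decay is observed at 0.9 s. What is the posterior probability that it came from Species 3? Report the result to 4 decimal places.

The responsibility of component k is w_k f_k(x) divided by Σ_j w_j f_j(x).
Component likelihoods at x = 0.9 s:
  p_1 = 1.2·e^(−1.2·0.9) = 1.2·e^(−1.0800) = 0.407515
  p_2 = 2.9·e^(−2.9·0.9) = 2.9·e^(−2.6100) = 0.21325
  p_3 = 3.2·e^(−3.2·0.9) = 3.2·e^(−2.8800) = 0.179631
Prior × likelihood for each component:
  w_1·p_1 = 0.14 × 0.407515 = 0.057052
  w_2·p_2 = 0.64 × 0.21325 = 0.13648
  w_3·p_3 = 0.22 × 0.179631 = 0.0395189
Normaliser: 0.057052 + 0.13648 + 0.0395189 = 0.233051
So the posterior for Species 3 is 0.0395189 / 0.233051 ≈ 0.1696.

0.1696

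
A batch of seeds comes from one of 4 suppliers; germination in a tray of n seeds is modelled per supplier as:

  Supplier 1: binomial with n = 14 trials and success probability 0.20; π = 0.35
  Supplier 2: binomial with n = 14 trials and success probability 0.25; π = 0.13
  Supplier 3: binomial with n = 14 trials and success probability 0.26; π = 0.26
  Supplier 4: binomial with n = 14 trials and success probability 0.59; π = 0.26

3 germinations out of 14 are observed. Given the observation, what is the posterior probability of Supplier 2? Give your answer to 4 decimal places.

Posterior ∝ prior × likelihood, so P(k | x) ∝ w_k f_k(x); normalise over all components.
Binomial probabilities:
  p_1 = 0.250139
  p_2 = 0.240212
  p_3 = 0.233115
  p_4 = 0.00411415
Weight by the priors:
  w_1·p_1 = 0.35 × 0.250139 = 0.0875486
  w_2·p_2 = 0.13 × 0.240212 = 0.0312276
  w_3·p_3 = 0.26 × 0.233115 = 0.0606099
  w_4·p_4 = 0.26 × 0.00411415 = 0.00106968
Sum: 0.0875486 + 0.0312276 + 0.0606099 + 0.00106968 = 0.180456
P(Supplier 2 | data) ≈ 0.1730

0.1730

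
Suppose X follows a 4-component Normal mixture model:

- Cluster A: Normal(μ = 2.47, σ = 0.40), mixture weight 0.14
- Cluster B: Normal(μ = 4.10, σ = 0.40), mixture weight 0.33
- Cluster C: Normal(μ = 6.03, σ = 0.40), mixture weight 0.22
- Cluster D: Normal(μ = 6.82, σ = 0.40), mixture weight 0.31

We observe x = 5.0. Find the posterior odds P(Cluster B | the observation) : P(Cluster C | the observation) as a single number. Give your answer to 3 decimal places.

Only the two components matter; the odds are (π_i f_i(x)) / (π_j f_j(x)).
Normal densities:
  L_A = 2.04993e-09
  L_B = 0.0793491
  L_C = 0.0362266
  L_D = 3.18683e-05
Posterior odds = (π_B·L_B) / (π_C·L_C) = (0.33·0.0793491) / (0.22·0.0362266) = 0.0261852 / 0.00796986 ≈ 3.286

3.286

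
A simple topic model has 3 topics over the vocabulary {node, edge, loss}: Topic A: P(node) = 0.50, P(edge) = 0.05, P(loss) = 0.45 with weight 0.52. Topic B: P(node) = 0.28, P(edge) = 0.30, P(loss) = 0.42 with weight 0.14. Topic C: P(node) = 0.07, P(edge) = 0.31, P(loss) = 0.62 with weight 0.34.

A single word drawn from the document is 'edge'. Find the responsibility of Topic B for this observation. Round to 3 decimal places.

Apply Bayes' rule: the posterior for each component is proportional to its prior times its likelihood at x.
Component likelihoods at x = 'edge':
  p_A = 0.05
  p_B = 0.3
  p_C = 0.31
Weight by the priors:
  π_A·p_A = 0.52 × 0.05 = 0.026
  π_B·p_B = 0.14 × 0.3 = 0.042
  π_C·p_C = 0.34 × 0.31 = 0.1054
Denominator: 0.026 + 0.042 + 0.1054 = 0.1734
Responsibility of Topic B: 0.042 / 0.1734 ≈ 0.242

0.242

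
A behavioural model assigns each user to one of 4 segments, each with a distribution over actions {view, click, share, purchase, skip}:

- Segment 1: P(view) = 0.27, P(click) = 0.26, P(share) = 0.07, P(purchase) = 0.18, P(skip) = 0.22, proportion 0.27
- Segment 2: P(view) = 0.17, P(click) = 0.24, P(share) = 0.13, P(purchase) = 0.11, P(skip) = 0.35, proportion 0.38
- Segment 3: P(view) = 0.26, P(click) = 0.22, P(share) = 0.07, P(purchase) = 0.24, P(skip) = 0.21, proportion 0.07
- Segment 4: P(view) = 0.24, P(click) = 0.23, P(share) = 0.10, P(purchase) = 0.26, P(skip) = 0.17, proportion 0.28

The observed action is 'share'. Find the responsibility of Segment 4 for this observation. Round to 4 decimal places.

0.2767

By Bayes' theorem, P(k | x) = π_k f_k(x) / Σ_j π_j f_j(x).
Evaluate each component's likelihood at the observed value:
  p_1 = P(share | comp) = 0.07
  p_2 = P(share | comp) = 0.13
  p_3 = P(share | comp) = 0.07
  p_4 = P(share | comp) = 0.10
Weight by the priors:
  π_1·p_1 = 0.27 × 0.07 = 0.0189
  π_2·p_2 = 0.38 × 0.13 = 0.0494
  π_3·p_3 = 0.07 × 0.07 = 0.0049
  π_4·p_4 = 0.28 × 0.1 = 0.028
Denominator: 0.0189 + 0.0494 + 0.0049 + 0.028 = 0.1012
P(Segment 4 | the observation) = 0.028 / 0.1012 ≈ 0.2767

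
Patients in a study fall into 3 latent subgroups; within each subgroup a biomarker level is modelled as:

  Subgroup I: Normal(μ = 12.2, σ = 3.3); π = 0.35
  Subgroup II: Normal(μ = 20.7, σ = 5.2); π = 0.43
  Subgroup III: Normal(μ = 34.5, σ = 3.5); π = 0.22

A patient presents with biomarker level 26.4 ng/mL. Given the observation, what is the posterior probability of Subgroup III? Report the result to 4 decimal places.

The responsibility of component k is π_k f_k(x) divided by Σ_j π_j f_j(x).
Evaluate each component's likelihood at the observed value:
  L_I = (1/(3.3·√(2π)))·exp(−(26.4−12.2)²/(2·3.3²)) = 0.120892·exp(-9.25803) = 1.15261e-05
  L_II = (1/(5.2·√(2π)))·exp(−(26.4−20.7)²/(2·5.2²)) = 0.076720·exp(-0.60078) = 0.042072
  L_III = (1/(3.5·√(2π)))·exp(−(26.4−34.5)²/(2·3.5²)) = 0.113984·exp(-2.67796) = 0.00783103
Multiply by the mixture weights:
  π_I·L_I = 0.35 × 1.15261e-05 = 4.03414e-06
  π_II·L_II = 0.43 × 0.042072 = 0.0180909
  π_III·L_III = 0.22 × 0.00783103 = 0.00172283
Marginal: 4.03414e-06 + 0.0180909 + 0.00172283 = 0.0198178
P(Subgroup III | the observation) = 0.00172283 / 0.0198178 ≈ 0.0869

0.0869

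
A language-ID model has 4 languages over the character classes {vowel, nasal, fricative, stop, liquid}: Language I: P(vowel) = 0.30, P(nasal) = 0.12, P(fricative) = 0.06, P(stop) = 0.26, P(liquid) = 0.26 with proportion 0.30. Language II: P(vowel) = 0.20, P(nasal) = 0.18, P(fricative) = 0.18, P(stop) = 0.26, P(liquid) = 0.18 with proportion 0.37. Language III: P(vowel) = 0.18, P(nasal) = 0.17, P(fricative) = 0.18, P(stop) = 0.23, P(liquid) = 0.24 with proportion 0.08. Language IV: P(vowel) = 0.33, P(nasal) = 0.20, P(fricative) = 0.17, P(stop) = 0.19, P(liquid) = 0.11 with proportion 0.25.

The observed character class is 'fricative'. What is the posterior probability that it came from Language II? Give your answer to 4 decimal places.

0.4707

The responsibility of component k is P(Z=k) f_k(x) divided by Σ_j P(Z=j) f_j(x).
Evaluate each component's likelihood at the observed value:
  f_I = P(fricative | comp) = 0.06
  f_II = P(fricative | comp) = 0.18
  f_III = P(fricative | comp) = 0.18
  f_IV = P(fricative | comp) = 0.17
Multiply by the mixture weights:
  P(Z=I)·f_I = 0.30 × 0.06 = 0.018
  P(Z=II)·f_II = 0.37 × 0.18 = 0.0666
  P(Z=III)·f_III = 0.08 × 0.18 = 0.0144
  P(Z=IV)·f_IV = 0.25 × 0.17 = 0.0425
Normaliser: 0.018 + 0.0666 + 0.0144 + 0.0425 = 0.1415
So the posterior for Language II is 0.0666 / 0.1415 ≈ 0.4707.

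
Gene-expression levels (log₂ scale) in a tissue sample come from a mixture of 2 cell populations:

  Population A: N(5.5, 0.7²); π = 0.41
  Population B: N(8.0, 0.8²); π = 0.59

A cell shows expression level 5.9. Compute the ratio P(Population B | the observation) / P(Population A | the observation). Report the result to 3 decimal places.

0.047

Only the two components matter; the odds are (P(Z=i) f_i(x)) / (P(Z=j) f_j(x)).
Evaluate each component's likelihood at the observed value:
  f_A = (1/(0.7·√(2π)))·exp(−(5.9−5.5)²/(2·0.7²)) = 0.569918·exp(-0.16327) = 0.484068
  f_B = (1/(0.8·√(2π)))·exp(−(5.9−8.0)²/(2·0.8²)) = 0.498678·exp(-3.44531) = 0.0159052
Odds = (0.59/0.41) × (0.0159052/0.484068) = 1.43902 × 0.0328574 ≈ 0.047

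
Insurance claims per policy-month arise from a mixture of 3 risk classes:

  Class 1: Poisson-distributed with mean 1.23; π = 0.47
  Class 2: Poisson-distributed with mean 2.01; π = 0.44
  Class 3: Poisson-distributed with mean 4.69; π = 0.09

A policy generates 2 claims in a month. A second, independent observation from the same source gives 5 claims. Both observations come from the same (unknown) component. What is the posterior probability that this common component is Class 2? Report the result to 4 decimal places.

0.6556

P(component k | x) = π_k·f_k(x) / marginal(x), where marginal(x) = Σ_j π_j·f_j(x).
Since both observations come from the same component, the likelihood for component k is f_k(x₁)·f_k(x₂).
  L_1 = [0.221105] × [0.00685744] = 0.00151621
  L_2 = [0.270664] × [0.0366325] = 0.00991511
  L_3 = [0.101036] × [0.173717] = 0.0175516
Weight by the priors:
  π_1·L_1 = 0.47 × 0.00151621 = 0.00071262
  π_2·L_2 = 0.44 × 0.00991511 = 0.00436265
  π_3·L_3 = 0.09 × 0.0175516 = 0.00157964
Sum: 0.00071262 + 0.00436265 + 0.00157964 = 0.00665491
So the posterior for Class 2 is 0.00436265 / 0.00665491 ≈ 0.6556.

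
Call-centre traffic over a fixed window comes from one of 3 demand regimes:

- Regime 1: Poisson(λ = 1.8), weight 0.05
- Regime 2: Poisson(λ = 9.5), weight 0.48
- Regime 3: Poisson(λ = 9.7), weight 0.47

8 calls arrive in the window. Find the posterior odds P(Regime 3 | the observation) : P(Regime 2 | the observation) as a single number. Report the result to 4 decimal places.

Posterior odds = (w_i f_i(x)) / (w_j f_j(x)); the normalising sum cancels.
Poisson probabilities:
  p_1 = e^(−1.8)·1.8^8/8! = 0.000451783
  p_2 = e^(−9.5)·9.5^8/8! = 0.12316
  p_3 = e^(−9.7)·9.7^8/8! = 0.119123
Posterior odds = (w_3·p_3) / (w_2·p_2) = (0.47·0.119123) / (0.48·0.12316) = 0.055988 / 0.0591169 ≈ 0.9471

0.9471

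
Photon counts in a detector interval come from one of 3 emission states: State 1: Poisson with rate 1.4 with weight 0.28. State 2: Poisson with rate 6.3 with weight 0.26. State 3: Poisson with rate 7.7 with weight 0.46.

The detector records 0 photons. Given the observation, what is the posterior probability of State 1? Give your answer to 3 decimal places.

0.990

P(component k | x) = w_k·f_k(x) / marginal(x), where marginal(x) = Σ_j w_j·f_j(x).
Component likelihoods at x = 0 photons:
  p_1 = 0.246597
  p_2 = 0.0018363
  p_3 = 0.000452827
Unnormalised posteriors:
  w_1·p_1 = 0.28 × 0.246597 = 0.0690471
  w_2·p_2 = 0.26 × 0.0018363 = 0.000477439
  w_3·p_3 = 0.46 × 0.000452827 = 0.000208301
Marginal: 0.0690471 + 0.000477439 + 0.000208301 = 0.0697329
P(State 1 | the observation) = 0.0690471 / 0.0697329 ≈ 0.990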